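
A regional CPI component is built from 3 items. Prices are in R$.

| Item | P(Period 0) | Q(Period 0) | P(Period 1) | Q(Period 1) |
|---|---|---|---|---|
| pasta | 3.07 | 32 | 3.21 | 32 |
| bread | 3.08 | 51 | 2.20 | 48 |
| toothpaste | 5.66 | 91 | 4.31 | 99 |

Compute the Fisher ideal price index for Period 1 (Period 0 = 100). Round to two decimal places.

78.78

Laspeyres component (base-period weights):
ΣP(Period 1)Q(Period 0) = 3.21×32 + 2.20×51 + 4.31×91 = 102.72 + 112.2 + 392.21 = 607.13
ΣP(Period 0)Q(Period 0) = 3.07×32 + 3.08×51 + 5.66×91 = 98.24 + 157.08 + 515.06 = 770.38
L = 607.13 / 770.38 × 100 = 78.8092
Paasche component (current-period weights):
ΣP(Period 1)Q(Period 1) = 3.21×32 + 2.20×48 + 4.31×99 = 102.72 + 105.6 + 426.69 = 635.01
ΣP(Period 0)Q(Period 1) = 3.07×32 + 3.08×48 + 5.66×99 = 98.24 + 147.84 + 560.34 = 806.42
P = 635.01 / 806.42 × 100 = 78.7443
Fisher = √(L × P) = √(78.8092 × 78.7443) = 78.7767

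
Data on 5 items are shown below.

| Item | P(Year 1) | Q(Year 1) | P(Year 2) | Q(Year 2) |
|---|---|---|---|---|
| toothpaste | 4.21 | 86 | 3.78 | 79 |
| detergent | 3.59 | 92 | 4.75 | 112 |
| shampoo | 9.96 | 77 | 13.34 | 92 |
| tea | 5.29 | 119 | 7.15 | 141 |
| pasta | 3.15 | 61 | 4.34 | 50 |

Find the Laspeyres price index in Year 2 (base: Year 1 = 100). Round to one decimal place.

127.4

Laspeyres price index uses base-period quantities as weights.
ΣP(Year 2)·Q(Year 1) = 3.78×86 + 4.75×92 + 13.34×77 + 7.15×119 + 4.34×61 = 325.08 + 437 + 1027.18 + 850.85 + 264.74 = 2904.85
ΣP(Year 1)·Q(Year 1) = 4.21×86 + 3.59×92 + 9.96×77 + 5.29×119 + 3.15×61 = 362.06 + 330.28 + 766.92 + 629.51 + 192.15 = 2280.92
Index = 2904.85 / 2280.92 × 100 = 127.3543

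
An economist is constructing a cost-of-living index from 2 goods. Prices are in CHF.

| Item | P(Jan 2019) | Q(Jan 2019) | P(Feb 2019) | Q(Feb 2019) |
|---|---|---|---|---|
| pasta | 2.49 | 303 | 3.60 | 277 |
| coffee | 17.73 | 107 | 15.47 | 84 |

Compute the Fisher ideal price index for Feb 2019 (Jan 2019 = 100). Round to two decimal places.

Laspeyres component (base-period weights):
ΣP(Feb 2019)Q(Jan 2019) = 3.60×303 + 15.47×107 = 1090.8 + 1655.29 = 2746.09
ΣP(Jan 2019)Q(Jan 2019) = 2.49×303 + 17.73×107 = 754.47 + 1897.11 = 2651.58
L = 2746.09 / 2651.58 × 100 = 103.5643
Paasche component (current-period weights):
ΣP(Feb 2019)Q(Feb 2019) = 3.60×277 + 15.47×84 = 997.2 + 1299.48 = 2296.68
ΣP(Jan 2019)Q(Feb 2019) = 2.49×277 + 17.73×84 = 689.73 + 1489.32 = 2179.05
P = 2296.68 / 2179.05 × 100 = 105.3982
Fisher = √(L × P) = √(103.5643 × 105.3982) = 104.4772

104.48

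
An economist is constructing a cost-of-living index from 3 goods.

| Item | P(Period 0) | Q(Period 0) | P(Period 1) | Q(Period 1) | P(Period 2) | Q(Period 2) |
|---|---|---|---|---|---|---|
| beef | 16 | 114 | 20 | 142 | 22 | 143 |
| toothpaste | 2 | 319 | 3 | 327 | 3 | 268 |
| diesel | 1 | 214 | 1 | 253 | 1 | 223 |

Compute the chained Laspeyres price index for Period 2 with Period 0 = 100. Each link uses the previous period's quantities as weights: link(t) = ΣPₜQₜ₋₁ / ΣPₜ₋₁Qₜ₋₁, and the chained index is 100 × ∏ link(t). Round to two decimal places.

137.95

Link Period 0→Period 1:
ΣP(Period 1)Q(Period 0) = 20×114 + 3×319 + 1×214 = 2280 + 957 + 214 = 3451
ΣP(Period 0)Q(Period 0) = 16×114 + 2×319 + 1×214 = 1824 + 638 + 214 = 2676
link = 3451/2676 = 1.289611
Link Period 1→Period 2:
ΣP(Period 2)Q(Period 1) = 22×142 + 3×327 + 1×253 = 3124 + 981 + 253 = 4358
ΣP(Period 1)Q(Period 1) = 20×142 + 3×327 + 1×253 = 2840 + 981 + 253 = 4074
link = 4358/4074 = 1.069710
Chained index = 100 × 1.289611 × 1.069710 = 137.9511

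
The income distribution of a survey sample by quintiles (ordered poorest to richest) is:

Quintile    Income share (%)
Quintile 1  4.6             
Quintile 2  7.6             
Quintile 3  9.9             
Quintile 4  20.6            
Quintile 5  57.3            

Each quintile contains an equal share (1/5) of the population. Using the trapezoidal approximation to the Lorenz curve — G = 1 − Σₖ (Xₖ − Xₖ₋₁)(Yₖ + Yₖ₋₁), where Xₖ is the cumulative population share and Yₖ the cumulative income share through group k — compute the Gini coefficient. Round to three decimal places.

Cumulative income shares Yₖ: 0.0460, 0.1220, 0.2210, 0.4270, 1.0000
Σ (Xₖ−Xₖ₋₁)(Yₖ+Yₖ₋₁) = (1/5)(0.0460+0.0000) + (1/5)(0.1220+0.0460) + (1/5)(0.2210+0.1220) + (1/5)(0.4270+0.2210) + (1/5)(1.0000+0.4270)
  = 0.0092 + 0.0336 + 0.0686 + 0.1296 + 0.2854 = 0.5264
G = 1 − 0.5264 = 0.4736

0.474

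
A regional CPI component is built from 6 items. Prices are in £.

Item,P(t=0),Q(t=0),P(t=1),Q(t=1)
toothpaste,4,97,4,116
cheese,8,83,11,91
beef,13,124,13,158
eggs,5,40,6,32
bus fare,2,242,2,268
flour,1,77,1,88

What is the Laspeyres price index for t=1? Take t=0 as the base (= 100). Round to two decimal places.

108.44

Laspeyres price index uses base-period quantities as weights.
ΣP(t=1)·Q(t=0) = 4×97 + 11×83 + 13×124 + 6×40 + 2×242 + 1×77 = 388 + 913 + 1612 + 240 + 484 + 77 = 3714
ΣP(t=0)·Q(t=0) = 4×97 + 8×83 + 13×124 + 5×40 + 2×242 + 1×77 = 388 + 664 + 1612 + 200 + 484 + 77 = 3425
Index = 3714 / 3425 × 100 = 108.4380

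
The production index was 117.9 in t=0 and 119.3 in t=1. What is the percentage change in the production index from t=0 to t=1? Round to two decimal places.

Change = (119.3 − 117.9) / 117.9 × 100
       = 1.4 / 117.9 × 100 = 1.1874%

1.19%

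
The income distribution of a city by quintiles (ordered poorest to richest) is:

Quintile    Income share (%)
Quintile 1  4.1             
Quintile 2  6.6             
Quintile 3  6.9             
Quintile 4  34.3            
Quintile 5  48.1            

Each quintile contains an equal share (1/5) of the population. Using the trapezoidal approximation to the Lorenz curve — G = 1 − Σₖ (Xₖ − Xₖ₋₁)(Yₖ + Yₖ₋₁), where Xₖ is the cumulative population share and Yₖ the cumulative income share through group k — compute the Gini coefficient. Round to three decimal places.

Cumulative income shares Yₖ: 0.0410, 0.1070, 0.1760, 0.5190, 1.0000
Σ (Xₖ−Xₖ₋₁)(Yₖ+Yₖ₋₁) = (1/5)(0.0410+0.0000) + (1/5)(0.1070+0.0410) + (1/5)(0.1760+0.1070) + (1/5)(0.5190+0.1760) + (1/5)(1.0000+0.5190)
  = 0.0082 + 0.0296 + 0.0566 + 0.1390 + 0.3038 = 0.5372
G = 1 − 0.5372 = 0.4628

0.463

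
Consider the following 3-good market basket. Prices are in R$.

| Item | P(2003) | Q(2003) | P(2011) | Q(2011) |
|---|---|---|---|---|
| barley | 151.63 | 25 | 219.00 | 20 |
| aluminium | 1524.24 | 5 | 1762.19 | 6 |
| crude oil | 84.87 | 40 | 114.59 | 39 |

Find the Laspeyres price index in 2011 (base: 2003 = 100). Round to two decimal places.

127.44

Laspeyres price index uses base-period quantities as weights.
ΣP(2011)·Q(2003) = 219.00×25 + 1762.19×5 + 114.59×40 = 5475 + 8810.95 + 4583.6 = 18869.55
ΣP(2003)·Q(2003) = 151.63×25 + 1524.24×5 + 84.87×40 = 3790.75 + 7621.2 + 3394.8 = 14806.75
Index = 18869.55 / 14806.75 × 100 = 127.4388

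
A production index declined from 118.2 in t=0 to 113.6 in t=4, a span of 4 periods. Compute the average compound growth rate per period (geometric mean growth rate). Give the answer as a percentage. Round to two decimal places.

Growth factor = (113.6/118.2)^(1/4) = (0.961083)^(1/4) = 0.990125
Growth rate = 0.990125 − 1 = -0.009875 = -0.9875%

-0.99%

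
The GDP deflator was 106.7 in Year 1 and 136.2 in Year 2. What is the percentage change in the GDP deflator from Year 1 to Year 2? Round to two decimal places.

Change = (136.2 − 106.7) / 106.7 × 100
       = 29.5 / 106.7 × 100 = 27.6476%

27.65%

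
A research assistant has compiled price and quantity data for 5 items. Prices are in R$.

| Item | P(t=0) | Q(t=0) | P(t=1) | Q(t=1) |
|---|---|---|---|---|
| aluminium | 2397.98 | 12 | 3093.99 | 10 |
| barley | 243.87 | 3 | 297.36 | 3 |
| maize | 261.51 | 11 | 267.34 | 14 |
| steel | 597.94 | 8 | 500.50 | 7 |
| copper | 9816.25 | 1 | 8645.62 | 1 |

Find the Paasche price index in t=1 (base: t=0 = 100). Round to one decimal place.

112.6

Paasche price index uses current-period quantities as weights.
ΣP(t=1)·Q(t=1) = 3093.99×10 + 297.36×3 + 267.34×14 + 500.50×7 + 8645.62×1 = 30939.9 + 892.08 + 3742.76 + 3503.5 + 8645.62 = 47723.86
ΣP(t=0)·Q(t=1) = 2397.98×10 + 243.87×3 + 261.51×14 + 597.94×7 + 9816.25×1 = 23979.8 + 731.61 + 3661.14 + 4185.58 + 9816.25 = 42374.38
Index = 47723.86 / 42374.38 × 100 = 112.6243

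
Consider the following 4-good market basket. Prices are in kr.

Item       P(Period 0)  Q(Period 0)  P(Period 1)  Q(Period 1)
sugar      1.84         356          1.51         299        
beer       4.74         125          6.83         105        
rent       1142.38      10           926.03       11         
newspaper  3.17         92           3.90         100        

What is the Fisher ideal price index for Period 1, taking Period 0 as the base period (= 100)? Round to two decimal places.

84.62

Laspeyres component (base-period weights):
ΣP(Period 1)Q(Period 0) = 1.51×356 + 6.83×125 + 926.03×10 + 3.90×92 = 537.56 + 853.75 + 9260.3 + 358.8 = 11010.41
ΣP(Period 0)Q(Period 0) = 1.84×356 + 4.74×125 + 1142.38×10 + 3.17×92 = 655.04 + 592.5 + 11423.8 + 291.64 = 12962.98
L = 11010.41 / 12962.98 × 100 = 84.9373
Paasche component (current-period weights):
ΣP(Period 1)Q(Period 1) = 1.51×299 + 6.83×105 + 926.03×11 + 3.90×100 = 451.49 + 717.15 + 10186.33 + 390 = 11744.97
ΣP(Period 0)Q(Period 1) = 1.84×299 + 4.74×105 + 1142.38×11 + 3.17×100 = 550.16 + 497.7 + 12566.18 + 317 = 13931.04
P = 11744.97 / 13931.04 × 100 = 84.3079
Fisher = √(L × P) = √(84.9373 × 84.3079) = 84.6220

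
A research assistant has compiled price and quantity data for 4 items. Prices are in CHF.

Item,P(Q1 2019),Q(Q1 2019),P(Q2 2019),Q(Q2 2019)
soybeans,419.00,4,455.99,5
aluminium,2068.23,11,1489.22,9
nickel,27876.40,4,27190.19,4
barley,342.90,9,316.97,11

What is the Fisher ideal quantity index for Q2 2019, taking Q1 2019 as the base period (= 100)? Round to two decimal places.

98.18

Laspeyres component (base-period weights):
ΣP(Q1 2019)Q(Q2 2019) = 419.00×5 + 2068.23×9 + 27876.40×4 + 342.90×11 = 2095 + 18614.07 + 111505.6 + 3771.9 = 135986.57
ΣP(Q1 2019)Q(Q1 2019) = 419.00×4 + 2068.23×11 + 27876.40×4 + 342.90×9 = 1676 + 22750.53 + 111505.6 + 3086.1 = 139018.23
L = 135986.57 / 139018.23 × 100 = 97.8192
Paasche component (current-period weights):
ΣP(Q2 2019)Q(Q2 2019) = 455.99×5 + 1489.22×9 + 27190.19×4 + 316.97×11 = 2279.95 + 13402.98 + 108760.76 + 3486.67 = 127930.36
ΣP(Q2 2019)Q(Q1 2019) = 455.99×4 + 1489.22×11 + 27190.19×4 + 316.97×9 = 1823.96 + 16381.42 + 108760.76 + 2852.73 = 129818.87
P = 127930.36 / 129818.87 × 100 = 98.5453
Fisher = √(L × P) = √(97.8192 × 98.5453) = 98.1816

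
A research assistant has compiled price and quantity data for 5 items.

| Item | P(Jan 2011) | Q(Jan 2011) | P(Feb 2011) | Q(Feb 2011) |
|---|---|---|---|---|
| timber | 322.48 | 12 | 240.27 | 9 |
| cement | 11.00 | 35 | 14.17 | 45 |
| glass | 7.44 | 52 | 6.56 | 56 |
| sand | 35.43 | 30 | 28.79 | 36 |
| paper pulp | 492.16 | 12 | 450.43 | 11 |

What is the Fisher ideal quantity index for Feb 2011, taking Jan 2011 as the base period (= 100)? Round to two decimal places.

Laspeyres component (base-period weights):
ΣP(Jan 2011)Q(Feb 2011) = 322.48×9 + 11.00×45 + 7.44×56 + 35.43×36 + 492.16×11 = 2902.32 + 495 + 416.64 + 1275.48 + 5413.76 = 10503.2
ΣP(Jan 2011)Q(Jan 2011) = 322.48×12 + 11.00×35 + 7.44×52 + 35.43×30 + 492.16×12 = 3869.76 + 385 + 386.88 + 1062.9 + 5905.92 = 11610.46
L = 10503.2 / 11610.46 × 100 = 90.4633
Paasche component (current-period weights):
ΣP(Feb 2011)Q(Feb 2011) = 240.27×9 + 14.17×45 + 6.56×56 + 28.79×36 + 450.43×11 = 2162.43 + 637.65 + 367.36 + 1036.44 + 4954.73 = 9158.61
ΣP(Feb 2011)Q(Jan 2011) = 240.27×12 + 14.17×35 + 6.56×52 + 28.79×30 + 450.43×12 = 2883.24 + 495.95 + 341.12 + 863.7 + 5405.16 = 9989.17
P = 9158.61 / 9989.17 × 100 = 91.6854
Fisher = √(L × P) = √(90.4633 × 91.6854) = 91.0723

91.07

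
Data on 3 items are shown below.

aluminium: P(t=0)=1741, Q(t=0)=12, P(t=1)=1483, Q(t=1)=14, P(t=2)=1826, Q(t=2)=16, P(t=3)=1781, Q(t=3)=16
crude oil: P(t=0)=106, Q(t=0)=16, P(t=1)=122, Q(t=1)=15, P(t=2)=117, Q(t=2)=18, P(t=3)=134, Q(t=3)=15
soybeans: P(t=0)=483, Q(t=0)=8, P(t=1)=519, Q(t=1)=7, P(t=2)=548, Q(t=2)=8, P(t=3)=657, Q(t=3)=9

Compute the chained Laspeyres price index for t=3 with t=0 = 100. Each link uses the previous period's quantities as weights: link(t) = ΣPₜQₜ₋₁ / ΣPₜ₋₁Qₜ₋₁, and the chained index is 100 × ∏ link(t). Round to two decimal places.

Link t=0→t=1:
ΣP(t=1)Q(t=0) = 1483×12 + 122×16 + 519×8 = 17796 + 1952 + 4152 = 23900
ΣP(t=0)Q(t=0) = 1741×12 + 106×16 + 483×8 = 20892 + 1696 + 3864 = 26452
link = 23900/26452 = 0.903523
Link t=1→t=2:
ΣP(t=2)Q(t=1) = 1826×14 + 117×15 + 548×7 = 25564 + 1755 + 3836 = 31155
ΣP(t=1)Q(t=1) = 1483×14 + 122×15 + 519×7 = 20762 + 1830 + 3633 = 26225
link = 31155/26225 = 1.187989
Link t=2→t=3:
ΣP(t=3)Q(t=2) = 1781×16 + 134×18 + 657×8 = 28496 + 2412 + 5256 = 36164
ΣP(t=2)Q(t=2) = 1826×16 + 117×18 + 548×8 = 29216 + 2106 + 4384 = 35706
link = 36164/35706 = 1.012827
Chained index = 100 × 0.903523 × 1.187989 × 1.012827 = 108.7144

108.71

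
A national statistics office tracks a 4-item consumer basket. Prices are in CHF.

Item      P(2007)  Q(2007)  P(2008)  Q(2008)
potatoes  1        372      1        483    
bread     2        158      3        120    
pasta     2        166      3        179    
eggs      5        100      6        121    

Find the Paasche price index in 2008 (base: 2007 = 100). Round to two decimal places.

Paasche price index uses current-period quantities as weights.
ΣP(2008)·Q(2008) = 1×483 + 3×120 + 3×179 + 6×121 = 483 + 360 + 537 + 726 = 2106
ΣP(2007)·Q(2008) = 1×483 + 2×120 + 2×179 + 5×121 = 483 + 240 + 358 + 605 = 1686
Index = 2106 / 1686 × 100 = 124.9110

124.91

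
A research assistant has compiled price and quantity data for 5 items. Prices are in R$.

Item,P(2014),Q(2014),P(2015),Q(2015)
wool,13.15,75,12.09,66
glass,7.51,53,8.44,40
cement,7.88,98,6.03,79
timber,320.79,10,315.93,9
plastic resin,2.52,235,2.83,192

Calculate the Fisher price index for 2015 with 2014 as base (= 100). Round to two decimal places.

Laspeyres component (base-period weights):
ΣP(2015)Q(2014) = 12.09×75 + 8.44×53 + 6.03×98 + 315.93×10 + 2.83×235 = 906.75 + 447.32 + 590.94 + 3159.3 + 665.05 = 5769.36
ΣP(2014)Q(2014) = 13.15×75 + 7.51×53 + 7.88×98 + 320.79×10 + 2.52×235 = 986.25 + 398.03 + 772.24 + 3207.9 + 592.2 = 5956.62
L = 5769.36 / 5956.62 × 100 = 96.8563
Paasche component (current-period weights):
ΣP(2015)Q(2015) = 12.09×66 + 8.44×40 + 6.03×79 + 315.93×9 + 2.83×192 = 797.94 + 337.6 + 476.37 + 2843.37 + 543.36 = 4998.64
ΣP(2014)Q(2015) = 13.15×66 + 7.51×40 + 7.88×79 + 320.79×9 + 2.52×192 = 867.9 + 300.4 + 622.52 + 2887.11 + 483.84 = 5161.77
P = 4998.64 / 5161.77 × 100 = 96.8396
Fisher = √(L × P) = √(96.8563 × 96.8396) = 96.8480

96.85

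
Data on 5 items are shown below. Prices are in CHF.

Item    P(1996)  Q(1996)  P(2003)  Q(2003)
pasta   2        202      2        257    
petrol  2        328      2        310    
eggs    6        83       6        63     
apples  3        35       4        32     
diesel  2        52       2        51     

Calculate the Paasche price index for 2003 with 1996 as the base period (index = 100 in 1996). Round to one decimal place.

101.9

Paasche price index uses current-period quantities as weights.
ΣP(2003)·Q(2003) = 2×257 + 2×310 + 6×63 + 4×32 + 2×51 = 514 + 620 + 378 + 128 + 102 = 1742
ΣP(1996)·Q(2003) = 2×257 + 2×310 + 6×63 + 3×32 + 2×51 = 514 + 620 + 378 + 96 + 102 = 1710
Index = 1742 / 1710 × 100 = 101.8713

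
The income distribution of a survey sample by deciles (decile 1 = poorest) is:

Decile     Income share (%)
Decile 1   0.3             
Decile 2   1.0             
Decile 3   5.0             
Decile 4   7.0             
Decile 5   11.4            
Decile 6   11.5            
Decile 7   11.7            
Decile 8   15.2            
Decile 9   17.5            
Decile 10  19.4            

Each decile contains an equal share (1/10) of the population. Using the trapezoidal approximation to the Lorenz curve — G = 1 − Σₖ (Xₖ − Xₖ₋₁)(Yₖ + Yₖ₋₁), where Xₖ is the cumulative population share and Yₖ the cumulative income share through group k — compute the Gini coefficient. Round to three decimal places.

Cumulative income shares Yₖ: 0.0030, 0.0130, 0.0630, 0.1330, 0.2470, 0.3620, 0.4790, 0.6310, 0.8060, 1.0000
Σ (Xₖ−Xₖ₋₁)(Yₖ+Yₖ₋₁) = (1/10)(0.0030+0.0000) + (1/10)(0.0130+0.0030) + (1/10)(0.0630+0.0130) + (1/10)(0.1330+0.0630) + (1/10)(0.2470+0.1330) + (1/10)(0.3620+0.2470) + (1/10)(0.4790+0.3620) + (1/10)(0.6310+0.4790) + (1/10)(0.8060+0.6310) + (1/10)(1.0000+0.8060)
  = 0.0003 + 0.0016 + 0.0076 + 0.0196 + 0.0380 + 0.0609 + 0.0841 + 0.1110 + 0.1437 + 0.1806 = 0.6474
G = 1 − 0.6474 = 0.3526

0.353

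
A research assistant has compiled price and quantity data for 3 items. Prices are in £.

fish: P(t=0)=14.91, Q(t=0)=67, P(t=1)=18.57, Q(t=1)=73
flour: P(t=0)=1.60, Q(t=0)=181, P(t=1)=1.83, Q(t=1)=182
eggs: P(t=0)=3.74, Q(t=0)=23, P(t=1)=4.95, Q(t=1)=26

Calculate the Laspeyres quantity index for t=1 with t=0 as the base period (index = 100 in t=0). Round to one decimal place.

107.4

Laspeyres quantity index uses base-period prices as weights.
ΣP(t=0)·Q(t=1) = 14.91×73 + 1.60×182 + 3.74×26 = 1088.43 + 291.2 + 97.24 = 1476.87
ΣP(t=0)·Q(t=0) = 14.91×67 + 1.60×181 + 3.74×23 = 998.97 + 289.6 + 86.02 = 1374.59
Index = 1476.87 / 1374.59 × 100 = 107.4408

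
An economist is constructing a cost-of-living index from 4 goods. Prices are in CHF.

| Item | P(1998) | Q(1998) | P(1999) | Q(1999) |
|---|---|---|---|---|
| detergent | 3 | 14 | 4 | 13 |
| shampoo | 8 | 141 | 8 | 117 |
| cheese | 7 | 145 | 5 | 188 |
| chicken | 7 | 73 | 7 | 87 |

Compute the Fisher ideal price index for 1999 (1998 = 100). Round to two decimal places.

Laspeyres component (base-period weights):
ΣP(1999)Q(1998) = 4×14 + 8×141 + 5×145 + 7×73 = 56 + 1128 + 725 + 511 = 2420
ΣP(1998)Q(1998) = 3×14 + 8×141 + 7×145 + 7×73 = 42 + 1128 + 1015 + 511 = 2696
L = 2420 / 2696 × 100 = 89.7626
Paasche component (current-period weights):
ΣP(1999)Q(1999) = 4×13 + 8×117 + 5×188 + 7×87 = 52 + 936 + 940 + 609 = 2537
ΣP(1998)Q(1999) = 3×13 + 8×117 + 7×188 + 7×87 = 39 + 936 + 1316 + 609 = 2900
P = 2537 / 2900 × 100 = 87.4828
Fisher = √(L × P) = √(89.7626 × 87.4828) = 88.6154

88.62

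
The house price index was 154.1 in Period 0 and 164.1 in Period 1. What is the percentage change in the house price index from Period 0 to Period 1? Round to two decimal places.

6.49%

Change = (164.1 − 154.1) / 154.1 × 100
       = 10.0 / 154.1 × 100 = 6.4893%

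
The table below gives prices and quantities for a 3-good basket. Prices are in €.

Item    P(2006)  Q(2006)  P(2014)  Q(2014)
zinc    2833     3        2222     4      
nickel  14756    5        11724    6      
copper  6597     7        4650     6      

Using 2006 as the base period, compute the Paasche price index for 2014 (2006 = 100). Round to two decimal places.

Paasche price index uses current-period quantities as weights.
ΣP(2014)·Q(2014) = 2222×4 + 11724×6 + 4650×6 = 8888 + 70344 + 27900 = 107132
ΣP(2006)·Q(2014) = 2833×4 + 14756×6 + 6597×6 = 11332 + 88536 + 39582 = 139450
Index = 107132 / 139450 × 100 = 76.8247

76.82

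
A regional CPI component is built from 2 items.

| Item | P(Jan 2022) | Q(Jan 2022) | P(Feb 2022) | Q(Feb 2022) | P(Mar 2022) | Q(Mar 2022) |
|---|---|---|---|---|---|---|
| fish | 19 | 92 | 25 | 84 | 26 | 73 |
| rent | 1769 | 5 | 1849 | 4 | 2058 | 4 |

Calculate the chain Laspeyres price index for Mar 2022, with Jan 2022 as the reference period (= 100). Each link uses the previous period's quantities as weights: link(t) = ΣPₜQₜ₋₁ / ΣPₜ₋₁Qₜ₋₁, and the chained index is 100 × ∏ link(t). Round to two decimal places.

119.55

Link Jan 2022→Feb 2022:
ΣP(Feb 2022)Q(Jan 2022) = 25×92 + 1849×5 = 2300 + 9245 = 11545
ΣP(Jan 2022)Q(Jan 2022) = 19×92 + 1769×5 = 1748 + 8845 = 10593
link = 11545/10593 = 1.089871
Link Feb 2022→Mar 2022:
ΣP(Mar 2022)Q(Feb 2022) = 26×84 + 2058×4 = 2184 + 8232 = 10416
ΣP(Feb 2022)Q(Feb 2022) = 25×84 + 1849×4 = 2100 + 7396 = 9496
link = 10416/9496 = 1.096883
Chained index = 100 × 1.089871 × 1.096883 = 119.5460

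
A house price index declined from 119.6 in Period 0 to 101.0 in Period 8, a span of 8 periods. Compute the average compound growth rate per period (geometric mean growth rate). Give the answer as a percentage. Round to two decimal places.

Growth factor = (101.0/119.6)^(1/8) = (0.844482)^(1/8) = 0.979093
Growth rate = 0.979093 − 1 = -0.020907 = -2.0907%

-2.09%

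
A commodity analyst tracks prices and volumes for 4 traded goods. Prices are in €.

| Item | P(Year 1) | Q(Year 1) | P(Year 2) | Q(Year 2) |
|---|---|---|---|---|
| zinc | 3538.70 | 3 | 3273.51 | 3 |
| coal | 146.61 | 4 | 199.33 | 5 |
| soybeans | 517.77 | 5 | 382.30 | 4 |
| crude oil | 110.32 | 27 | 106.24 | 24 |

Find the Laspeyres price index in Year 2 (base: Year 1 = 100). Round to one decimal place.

91.8

Laspeyres price index uses base-period quantities as weights.
ΣP(Year 2)·Q(Year 1) = 3273.51×3 + 199.33×4 + 382.30×5 + 106.24×27 = 9820.53 + 797.32 + 1911.5 + 2868.48 = 15397.83
ΣP(Year 1)·Q(Year 1) = 3538.70×3 + 146.61×4 + 517.77×5 + 110.32×27 = 10616.1 + 586.44 + 2588.85 + 2978.64 = 16770.03
Index = 15397.83 / 16770.03 × 100 = 91.8175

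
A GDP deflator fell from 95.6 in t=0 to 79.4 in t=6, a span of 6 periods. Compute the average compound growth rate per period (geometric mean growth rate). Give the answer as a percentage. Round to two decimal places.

-3.05%

Growth factor = (79.4/95.6)^(1/6) = (0.830544)^(1/6) = 0.969528
Growth rate = 0.969528 − 1 = -0.030472 = -3.0472%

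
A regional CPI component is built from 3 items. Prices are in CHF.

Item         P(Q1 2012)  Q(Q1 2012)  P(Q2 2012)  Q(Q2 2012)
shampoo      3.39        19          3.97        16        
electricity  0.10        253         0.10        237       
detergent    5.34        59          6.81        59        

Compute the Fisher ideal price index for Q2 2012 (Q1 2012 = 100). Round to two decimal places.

124.29

Laspeyres component (base-period weights):
ΣP(Q2 2012)Q(Q1 2012) = 3.97×19 + 0.10×253 + 6.81×59 = 75.43 + 25.3 + 401.79 = 502.52
ΣP(Q1 2012)Q(Q1 2012) = 3.39×19 + 0.10×253 + 5.34×59 = 64.41 + 25.3 + 315.06 = 404.77
L = 502.52 / 404.77 × 100 = 124.1495
Paasche component (current-period weights):
ΣP(Q2 2012)Q(Q2 2012) = 3.97×16 + 0.10×237 + 6.81×59 = 63.52 + 23.7 + 401.79 = 489.01
ΣP(Q1 2012)Q(Q2 2012) = 3.39×16 + 0.10×237 + 5.34×59 = 54.24 + 23.7 + 315.06 = 393
P = 489.01 / 393 × 100 = 124.4300
Fisher = √(L × P) = √(124.1495 × 124.4300) = 124.2897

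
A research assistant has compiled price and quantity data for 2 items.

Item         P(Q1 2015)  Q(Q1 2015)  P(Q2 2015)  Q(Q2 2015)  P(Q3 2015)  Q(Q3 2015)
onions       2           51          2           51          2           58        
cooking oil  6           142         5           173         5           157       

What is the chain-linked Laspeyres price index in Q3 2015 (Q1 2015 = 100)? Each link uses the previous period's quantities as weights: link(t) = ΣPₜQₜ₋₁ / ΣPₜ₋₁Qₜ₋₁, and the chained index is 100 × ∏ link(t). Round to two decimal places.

Link Q1 2015→Q2 2015:
ΣP(Q2 2015)Q(Q1 2015) = 2×51 + 5×142 = 102 + 710 = 812
ΣP(Q1 2015)Q(Q1 2015) = 2×51 + 6×142 = 102 + 852 = 954
link = 812/954 = 0.851153
Link Q2 2015→Q3 2015:
ΣP(Q3 2015)Q(Q2 2015) = 2×51 + 5×173 = 102 + 865 = 967
ΣP(Q2 2015)Q(Q2 2015) = 2×51 + 5×173 = 102 + 865 = 967
link = 967/967 = 1.000000
Chained index = 100 × 0.851153 × 1.000000 = 85.1153

85.12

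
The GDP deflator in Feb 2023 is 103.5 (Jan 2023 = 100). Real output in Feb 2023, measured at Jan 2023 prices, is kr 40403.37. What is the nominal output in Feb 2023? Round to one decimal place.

41817.5

Nominal = Real × (Index/100) = 40403.37 × (103.5/100)
        = 40403.37 × 1.035 = 41817.4880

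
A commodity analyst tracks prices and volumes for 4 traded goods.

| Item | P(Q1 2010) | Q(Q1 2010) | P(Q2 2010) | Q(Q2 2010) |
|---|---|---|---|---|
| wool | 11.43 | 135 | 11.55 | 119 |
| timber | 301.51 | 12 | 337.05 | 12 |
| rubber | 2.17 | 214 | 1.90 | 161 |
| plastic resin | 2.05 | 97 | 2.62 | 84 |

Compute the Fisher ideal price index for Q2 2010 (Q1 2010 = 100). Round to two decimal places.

Laspeyres component (base-period weights):
ΣP(Q2 2010)Q(Q1 2010) = 11.55×135 + 337.05×12 + 1.90×214 + 2.62×97 = 1559.25 + 4044.6 + 406.6 + 254.14 = 6264.59
ΣP(Q1 2010)Q(Q1 2010) = 11.43×135 + 301.51×12 + 2.17×214 + 2.05×97 = 1543.05 + 3618.12 + 464.38 + 198.85 = 5824.4
L = 6264.59 / 5824.4 × 100 = 107.5577
Paasche component (current-period weights):
ΣP(Q2 2010)Q(Q2 2010) = 11.55×119 + 337.05×12 + 1.90×161 + 2.62×84 = 1374.45 + 4044.6 + 305.9 + 220.08 = 5945.03
ΣP(Q1 2010)Q(Q2 2010) = 11.43×119 + 301.51×12 + 2.17×161 + 2.05×84 = 1360.17 + 3618.12 + 349.37 + 172.2 = 5499.86
P = 5945.03 / 5499.86 × 100 = 108.0942
Fisher = √(L × P) = √(107.5577 × 108.0942) = 107.8256

107.83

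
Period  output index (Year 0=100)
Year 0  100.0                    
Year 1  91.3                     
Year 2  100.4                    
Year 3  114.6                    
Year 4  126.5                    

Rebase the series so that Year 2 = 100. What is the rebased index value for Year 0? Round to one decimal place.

99.6

Rebased(Year 0) = 100.0 / 100.4 × 100 = 99.6016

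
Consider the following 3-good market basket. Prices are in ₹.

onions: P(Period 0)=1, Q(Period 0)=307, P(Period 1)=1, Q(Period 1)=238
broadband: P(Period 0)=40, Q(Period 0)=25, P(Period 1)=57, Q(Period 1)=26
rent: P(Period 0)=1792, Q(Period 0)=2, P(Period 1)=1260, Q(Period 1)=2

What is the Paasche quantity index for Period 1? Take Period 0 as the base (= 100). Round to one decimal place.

Paasche quantity index uses current-period prices as weights.
ΣP(Period 1)·Q(Period 1) = 1×238 + 57×26 + 1260×2 = 238 + 1482 + 2520 = 4240
ΣP(Period 1)·Q(Period 0) = 1×307 + 57×25 + 1260×2 = 307 + 1425 + 2520 = 4252
Index = 4240 / 4252 × 100 = 99.7178

99.7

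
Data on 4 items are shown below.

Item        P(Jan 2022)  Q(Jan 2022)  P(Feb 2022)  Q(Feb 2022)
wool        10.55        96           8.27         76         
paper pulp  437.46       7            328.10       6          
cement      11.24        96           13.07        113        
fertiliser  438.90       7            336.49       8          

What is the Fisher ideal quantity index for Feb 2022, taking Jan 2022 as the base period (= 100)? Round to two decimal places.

Laspeyres component (base-period weights):
ΣP(Jan 2022)Q(Feb 2022) = 10.55×76 + 437.46×6 + 11.24×113 + 438.90×8 = 801.8 + 2624.76 + 1270.12 + 3511.2 = 8207.88
ΣP(Jan 2022)Q(Jan 2022) = 10.55×96 + 437.46×7 + 11.24×96 + 438.90×7 = 1012.8 + 3062.22 + 1079.04 + 3072.3 = 8226.36
L = 8207.88 / 8226.36 × 100 = 99.7754
Paasche component (current-period weights):
ΣP(Feb 2022)Q(Feb 2022) = 8.27×76 + 328.10×6 + 13.07×113 + 336.49×8 = 628.52 + 1968.6 + 1476.91 + 2691.92 = 6765.95
ΣP(Feb 2022)Q(Jan 2022) = 8.27×96 + 328.10×7 + 13.07×96 + 336.49×7 = 793.92 + 2296.7 + 1254.72 + 2355.43 = 6700.77
P = 6765.95 / 6700.77 × 100 = 100.9727
Fisher = √(L × P) = √(99.7754 × 100.9727) = 100.3723

100.37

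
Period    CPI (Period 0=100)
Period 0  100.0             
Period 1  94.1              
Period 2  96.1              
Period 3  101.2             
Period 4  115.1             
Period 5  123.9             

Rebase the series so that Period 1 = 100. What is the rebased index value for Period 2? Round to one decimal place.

102.1

Rebased(Period 2) = 96.1 / 94.1 × 100 = 102.1254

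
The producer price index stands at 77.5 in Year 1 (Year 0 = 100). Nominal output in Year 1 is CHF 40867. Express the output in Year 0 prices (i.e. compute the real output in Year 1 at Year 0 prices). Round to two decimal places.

52731.61

Real = Nominal ÷ (Index/100) = 40867 ÷ (77.5/100)
     = 40867 ÷ 0.775 = 52731.6129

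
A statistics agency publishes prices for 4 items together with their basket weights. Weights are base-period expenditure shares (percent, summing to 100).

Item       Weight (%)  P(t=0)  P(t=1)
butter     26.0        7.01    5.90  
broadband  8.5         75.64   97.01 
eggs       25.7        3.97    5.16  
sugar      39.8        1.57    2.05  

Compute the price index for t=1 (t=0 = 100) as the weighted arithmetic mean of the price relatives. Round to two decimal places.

118.16

butter: 26.0 × (5.90/7.01) = 26.0 × 0.841655 = 21.8830
broadband: 8.5 × (97.01/75.64) = 8.5 × 1.282522 = 10.9014
eggs: 25.7 × (5.16/3.97) = 25.7 × 1.299748 = 33.4035
sugar: 39.8 × (2.05/1.57) = 39.8 × 1.305732 = 51.9682
Index = Σ wᵢ·(p₁ᵢ/p₀ᵢ) = 21.8830 + 10.9014 + 33.4035 + 51.9682 = 118.1561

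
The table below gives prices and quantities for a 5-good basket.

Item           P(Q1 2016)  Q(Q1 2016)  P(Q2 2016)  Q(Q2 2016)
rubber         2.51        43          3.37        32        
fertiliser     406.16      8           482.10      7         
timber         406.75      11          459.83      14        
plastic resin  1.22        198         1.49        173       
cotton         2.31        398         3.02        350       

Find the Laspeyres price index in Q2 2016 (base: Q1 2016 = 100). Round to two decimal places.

Laspeyres price index uses base-period quantities as weights.
ΣP(Q2 2016)·Q(Q1 2016) = 3.37×43 + 482.10×8 + 459.83×11 + 1.49×198 + 3.02×398 = 144.91 + 3856.8 + 5058.13 + 295.02 + 1201.96 = 10556.82
ΣP(Q1 2016)·Q(Q1 2016) = 2.51×43 + 406.16×8 + 406.75×11 + 1.22×198 + 2.31×398 = 107.93 + 3249.28 + 4474.25 + 241.56 + 919.38 = 8992.4
Index = 10556.82 / 8992.4 × 100 = 117.3971

117.40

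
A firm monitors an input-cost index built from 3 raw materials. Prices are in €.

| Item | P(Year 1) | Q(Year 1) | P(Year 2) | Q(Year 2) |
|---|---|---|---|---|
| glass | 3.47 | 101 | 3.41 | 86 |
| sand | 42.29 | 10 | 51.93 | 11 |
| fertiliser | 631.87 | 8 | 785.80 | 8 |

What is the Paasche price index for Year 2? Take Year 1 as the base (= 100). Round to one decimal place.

122.9

Paasche price index uses current-period quantities as weights.
ΣP(Year 2)·Q(Year 2) = 3.41×86 + 51.93×11 + 785.80×8 = 293.26 + 571.23 + 6286.4 = 7150.89
ΣP(Year 1)·Q(Year 2) = 3.47×86 + 42.29×11 + 631.87×8 = 298.42 + 465.19 + 5054.96 = 5818.57
Index = 7150.89 / 5818.57 × 100 = 122.8977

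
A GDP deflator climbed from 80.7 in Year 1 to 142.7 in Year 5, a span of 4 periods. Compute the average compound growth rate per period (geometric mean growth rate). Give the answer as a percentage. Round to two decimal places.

15.32%

Growth factor = (142.7/80.7)^(1/4) = (1.768278)^(1/4) = 1.153155
Growth rate = 1.153155 − 1 = 0.153155 = 15.3155%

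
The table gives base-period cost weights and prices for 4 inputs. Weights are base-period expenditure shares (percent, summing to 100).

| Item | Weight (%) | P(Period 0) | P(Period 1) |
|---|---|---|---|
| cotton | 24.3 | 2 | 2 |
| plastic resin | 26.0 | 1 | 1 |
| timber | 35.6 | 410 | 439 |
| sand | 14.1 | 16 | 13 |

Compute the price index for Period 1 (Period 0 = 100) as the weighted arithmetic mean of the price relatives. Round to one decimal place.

99.9

cotton: 24.3 × (2/2) = 24.3 × 1.000000 = 24.3000
plastic resin: 26.0 × (1/1) = 26.0 × 1.000000 = 26.0000
timber: 35.6 × (439/410) = 35.6 × 1.070732 = 38.1180
sand: 14.1 × (13/16) = 14.1 × 0.812500 = 11.4562
Index = Σ wᵢ·(p₁ᵢ/p₀ᵢ) = 24.3000 + 26.0000 + 38.1180 + 11.4562 = 99.8743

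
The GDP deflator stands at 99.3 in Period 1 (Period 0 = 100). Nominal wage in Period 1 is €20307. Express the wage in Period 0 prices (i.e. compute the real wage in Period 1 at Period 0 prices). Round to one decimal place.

Real = Nominal ÷ (Index/100) = 20307 ÷ (99.3/100)
     = 20307 ÷ 0.993 = 20450.1511

20450.2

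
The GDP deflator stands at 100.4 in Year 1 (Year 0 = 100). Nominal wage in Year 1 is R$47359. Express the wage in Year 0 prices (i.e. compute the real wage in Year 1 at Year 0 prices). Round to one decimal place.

Real = Nominal ÷ (Index/100) = 47359 ÷ (100.4/100)
     = 47359 ÷ 1.004 = 47170.3187

47170.3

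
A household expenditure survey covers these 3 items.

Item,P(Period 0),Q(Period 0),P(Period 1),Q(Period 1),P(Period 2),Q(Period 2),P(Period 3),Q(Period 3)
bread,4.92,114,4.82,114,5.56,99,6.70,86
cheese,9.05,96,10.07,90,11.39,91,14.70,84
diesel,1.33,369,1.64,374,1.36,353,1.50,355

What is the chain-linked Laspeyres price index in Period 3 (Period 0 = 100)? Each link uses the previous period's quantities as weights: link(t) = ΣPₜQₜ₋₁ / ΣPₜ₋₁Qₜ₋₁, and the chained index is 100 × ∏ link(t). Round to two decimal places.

141.66

Link Period 0→Period 1:
ΣP(Period 1)Q(Period 0) = 4.82×114 + 10.07×96 + 1.64×369 = 549.48 + 966.72 + 605.16 = 2121.36
ΣP(Period 0)Q(Period 0) = 4.92×114 + 9.05×96 + 1.33×369 = 560.88 + 868.8 + 490.77 = 1920.45
link = 2121.36/1920.45 = 1.104616
Link Period 1→Period 2:
ΣP(Period 2)Q(Period 1) = 5.56×114 + 11.39×90 + 1.36×374 = 633.84 + 1025.1 + 508.64 = 2167.58
ΣP(Period 1)Q(Period 1) = 4.82×114 + 10.07×90 + 1.64×374 = 549.48 + 906.3 + 613.36 = 2069.14
link = 2167.58/2069.14 = 1.047575
Link Period 2→Period 3:
ΣP(Period 3)Q(Period 2) = 6.70×99 + 14.70×91 + 1.50×353 = 663.3 + 1337.7 + 529.5 = 2530.5
ΣP(Period 2)Q(Period 2) = 5.56×99 + 11.39×91 + 1.36×353 = 550.44 + 1036.49 + 480.08 = 2067.01
link = 2530.5/2067.01 = 1.224232
Chained index = 100 × 1.104616 × 1.047575 × 1.224232 = 141.6643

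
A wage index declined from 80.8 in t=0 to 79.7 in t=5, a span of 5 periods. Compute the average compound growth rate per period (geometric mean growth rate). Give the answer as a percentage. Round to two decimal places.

-0.27%

Growth factor = (79.7/80.8)^(1/5) = (0.986386)^(1/5) = 0.997262
Growth rate = 0.997262 − 1 = -0.002738 = -0.2738%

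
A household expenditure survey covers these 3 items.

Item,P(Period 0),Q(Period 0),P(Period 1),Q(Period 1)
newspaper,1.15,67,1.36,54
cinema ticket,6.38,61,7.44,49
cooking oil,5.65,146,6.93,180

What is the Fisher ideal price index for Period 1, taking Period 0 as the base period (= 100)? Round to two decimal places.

120.84

Laspeyres component (base-period weights):
ΣP(Period 1)Q(Period 0) = 1.36×67 + 7.44×61 + 6.93×146 = 91.12 + 453.84 + 1011.78 = 1556.74
ΣP(Period 0)Q(Period 0) = 1.15×67 + 6.38×61 + 5.65×146 = 77.05 + 389.18 + 824.9 = 1291.13
L = 1556.74 / 1291.13 × 100 = 120.5719
Paasche component (current-period weights):
ΣP(Period 1)Q(Period 1) = 1.36×54 + 7.44×49 + 6.93×180 = 73.44 + 364.56 + 1247.4 = 1685.4
ΣP(Period 0)Q(Period 1) = 1.15×54 + 6.38×49 + 5.65×180 = 62.1 + 312.62 + 1017 = 1391.72
P = 1685.4 / 1391.72 × 100 = 121.1019
Fisher = √(L × P) = √(120.5719 × 121.1019) = 120.8366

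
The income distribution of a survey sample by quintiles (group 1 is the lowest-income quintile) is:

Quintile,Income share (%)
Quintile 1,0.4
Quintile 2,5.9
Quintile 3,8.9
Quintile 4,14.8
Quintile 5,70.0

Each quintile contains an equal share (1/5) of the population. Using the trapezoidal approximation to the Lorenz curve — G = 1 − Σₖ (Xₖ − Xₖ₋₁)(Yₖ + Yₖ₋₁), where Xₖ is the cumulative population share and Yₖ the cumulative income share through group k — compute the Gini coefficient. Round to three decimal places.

0.592

Cumulative income shares Yₖ: 0.0040, 0.0630, 0.1520, 0.3000, 1.0000
Σ (Xₖ−Xₖ₋₁)(Yₖ+Yₖ₋₁) = (1/5)(0.0040+0.0000) + (1/5)(0.0630+0.0040) + (1/5)(0.1520+0.0630) + (1/5)(0.3000+0.1520) + (1/5)(1.0000+0.3000)
  = 0.0008 + 0.0134 + 0.0430 + 0.0904 + 0.2600 = 0.4076
G = 1 − 0.4076 = 0.5924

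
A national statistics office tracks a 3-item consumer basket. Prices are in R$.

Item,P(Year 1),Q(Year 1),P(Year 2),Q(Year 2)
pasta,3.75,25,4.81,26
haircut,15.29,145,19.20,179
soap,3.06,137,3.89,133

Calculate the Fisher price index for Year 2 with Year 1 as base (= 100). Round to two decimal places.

Laspeyres component (base-period weights):
ΣP(Year 2)Q(Year 1) = 4.81×25 + 19.20×145 + 3.89×137 = 120.25 + 2784 + 532.93 = 3437.18
ΣP(Year 1)Q(Year 1) = 3.75×25 + 15.29×145 + 3.06×137 = 93.75 + 2217.05 + 419.22 = 2730.02
L = 3437.18 / 2730.02 × 100 = 125.9031
Paasche component (current-period weights):
ΣP(Year 2)Q(Year 2) = 4.81×26 + 19.20×179 + 3.89×133 = 125.06 + 3436.8 + 517.37 = 4079.23
ΣP(Year 1)Q(Year 2) = 3.75×26 + 15.29×179 + 3.06×133 = 97.5 + 2736.91 + 406.98 = 3241.39
P = 4079.23 / 3241.39 × 100 = 125.8482
Fisher = √(L × P) = √(125.9031 × 125.8482) = 125.8756

125.88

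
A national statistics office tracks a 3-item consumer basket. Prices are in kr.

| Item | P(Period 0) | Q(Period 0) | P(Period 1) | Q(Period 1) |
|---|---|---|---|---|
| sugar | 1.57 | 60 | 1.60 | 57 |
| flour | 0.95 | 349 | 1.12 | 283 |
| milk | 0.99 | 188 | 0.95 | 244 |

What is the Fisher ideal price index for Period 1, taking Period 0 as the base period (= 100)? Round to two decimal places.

107.71

Laspeyres component (base-period weights):
ΣP(Period 1)Q(Period 0) = 1.60×60 + 1.12×349 + 0.95×188 = 96 + 390.88 + 178.6 = 665.48
ΣP(Period 0)Q(Period 0) = 1.57×60 + 0.95×349 + 0.99×188 = 94.2 + 331.55 + 186.12 = 611.87
L = 665.48 / 611.87 × 100 = 108.7617
Paasche component (current-period weights):
ΣP(Period 1)Q(Period 1) = 1.60×57 + 1.12×283 + 0.95×244 = 91.2 + 316.96 + 231.8 = 639.96
ΣP(Period 0)Q(Period 1) = 1.57×57 + 0.95×283 + 0.99×244 = 89.49 + 268.85 + 241.56 = 599.9
P = 639.96 / 599.9 × 100 = 106.6778
Fisher = √(L × P) = √(108.7617 × 106.6778) = 107.7147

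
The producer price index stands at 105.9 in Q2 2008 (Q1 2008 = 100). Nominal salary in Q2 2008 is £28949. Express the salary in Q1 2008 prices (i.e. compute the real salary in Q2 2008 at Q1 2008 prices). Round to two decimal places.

27336.17

Real = Nominal ÷ (Index/100) = 28949 ÷ (105.9/100)
     = 28949 ÷ 1.059 = 27336.1662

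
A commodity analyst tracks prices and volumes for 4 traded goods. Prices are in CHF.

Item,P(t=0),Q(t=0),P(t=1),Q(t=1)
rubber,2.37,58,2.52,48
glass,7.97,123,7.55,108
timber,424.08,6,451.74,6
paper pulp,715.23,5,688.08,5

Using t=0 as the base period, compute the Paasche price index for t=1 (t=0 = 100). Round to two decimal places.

Paasche price index uses current-period quantities as weights.
ΣP(t=1)·Q(t=1) = 2.52×48 + 7.55×108 + 451.74×6 + 688.08×5 = 120.96 + 815.4 + 2710.44 + 3440.4 = 7087.2
ΣP(t=0)·Q(t=1) = 2.37×48 + 7.97×108 + 424.08×6 + 715.23×5 = 113.76 + 860.76 + 2544.48 + 3576.15 = 7095.15
Index = 7087.2 / 7095.15 × 100 = 99.8880

99.89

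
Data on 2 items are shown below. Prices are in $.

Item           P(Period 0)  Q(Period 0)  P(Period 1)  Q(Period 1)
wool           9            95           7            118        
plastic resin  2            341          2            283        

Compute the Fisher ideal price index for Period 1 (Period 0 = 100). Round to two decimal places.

Laspeyres component (base-period weights):
ΣP(Period 1)Q(Period 0) = 7×95 + 2×341 = 665 + 682 = 1347
ΣP(Period 0)Q(Period 0) = 9×95 + 2×341 = 855 + 682 = 1537
L = 1347 / 1537 × 100 = 87.6383
Paasche component (current-period weights):
ΣP(Period 1)Q(Period 1) = 7×118 + 2×283 = 826 + 566 = 1392
ΣP(Period 0)Q(Period 1) = 9×118 + 2×283 = 1062 + 566 = 1628
P = 1392 / 1628 × 100 = 85.5037
Fisher = √(L × P) = √(87.6383 × 85.5037) = 86.5644

86.56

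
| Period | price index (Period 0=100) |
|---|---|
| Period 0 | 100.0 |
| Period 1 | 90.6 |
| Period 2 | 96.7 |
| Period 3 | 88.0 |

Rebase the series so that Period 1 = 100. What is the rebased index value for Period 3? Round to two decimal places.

97.13

Rebased(Period 3) = 88.0 / 90.6 × 100 = 97.1302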